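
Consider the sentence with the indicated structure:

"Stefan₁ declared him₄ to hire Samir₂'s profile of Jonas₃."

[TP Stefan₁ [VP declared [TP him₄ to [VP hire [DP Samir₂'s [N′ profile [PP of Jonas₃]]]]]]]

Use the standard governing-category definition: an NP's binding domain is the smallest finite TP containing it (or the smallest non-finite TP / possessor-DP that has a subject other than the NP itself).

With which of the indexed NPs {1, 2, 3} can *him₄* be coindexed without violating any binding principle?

*him* is a pronoun, so Principle B applies: it must be free in its binding domain.
Binding domain of *him₄*: the matrix TP, whose subject is Stefan₁.
*Stefan₁* c-commands the pronoun within its binding domain → coindexation would violate Principle B.
*Samir₂*: the pronoun c-commands this R-expression → coindexation would violate Principle C on *Samir₂*.
*Jonas₃*: the pronoun c-commands this R-expression → coindexation would violate Principle C on *Jonas₃*.

none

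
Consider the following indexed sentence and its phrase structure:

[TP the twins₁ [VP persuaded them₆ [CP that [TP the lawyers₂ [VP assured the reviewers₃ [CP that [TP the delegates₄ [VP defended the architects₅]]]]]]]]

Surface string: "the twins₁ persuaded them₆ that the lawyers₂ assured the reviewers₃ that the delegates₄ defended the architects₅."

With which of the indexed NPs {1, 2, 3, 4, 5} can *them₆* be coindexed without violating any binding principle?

none

*them* is a pronoun, so Principle B applies: it must be free in its binding domain.
Binding domain of *them₆*: the matrix TP, whose subject is the twins₁.
*the twins₁* c-commands the pronoun within its binding domain → coindexation would violate Principle B.
*the lawyers₂*: the pronoun c-commands this R-expression → coindexation would violate Principle C on *the lawyers₂*.
*the reviewers₃*: the pronoun c-commands this R-expression → coindexation would violate Principle C on *the reviewers₃*.
*the delegates₄*: the pronoun c-commands this R-expression → coindexation would violate Principle C on *the delegates₄*.
*the architects₅*: the pronoun c-commands this R-expression → coindexation would violate Principle C on *the architects₅*.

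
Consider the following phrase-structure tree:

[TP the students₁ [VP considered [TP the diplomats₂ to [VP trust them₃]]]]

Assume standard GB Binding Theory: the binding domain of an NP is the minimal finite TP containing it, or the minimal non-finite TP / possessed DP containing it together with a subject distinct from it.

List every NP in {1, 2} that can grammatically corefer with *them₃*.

*them* is a pronoun, so Principle B applies: it must be free in its binding domain.
Binding domain of *them₃*: the embedded TP, whose subject is the diplomats₂.
*the students₁* c-commands the pronoun but from outside its binding domain, and is not c-commanded by it → coindexation permitted.
*the diplomats₂* c-commands the pronoun within its binding domain → coindexation would violate Principle B.

{1}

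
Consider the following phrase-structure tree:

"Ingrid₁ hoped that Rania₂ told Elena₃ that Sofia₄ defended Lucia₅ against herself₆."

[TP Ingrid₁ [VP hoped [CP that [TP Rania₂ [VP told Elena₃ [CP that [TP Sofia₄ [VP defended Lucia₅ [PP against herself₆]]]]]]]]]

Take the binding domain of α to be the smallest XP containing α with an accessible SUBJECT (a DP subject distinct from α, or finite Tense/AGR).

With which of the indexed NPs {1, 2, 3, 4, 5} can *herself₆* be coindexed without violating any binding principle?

{4, 5}

*herself* is an anaphor, so Principle A applies: it must be bound in its binding domain.
Binding domain of *herself₆*: the embedded TP, whose subject is Sofia₄.
*Ingrid₁* c-commands the anaphor but is outside its binding domain → cannot satisfy Principle A.
*Rania₂* c-commands the anaphor but is outside its binding domain → cannot satisfy Principle A.
*Elena₃* c-commands the anaphor but is outside its binding domain → cannot satisfy Principle A.
*Sofia₄* c-commands the anaphor within its binding domain → licit binder.
*Lucia₅* c-commands the anaphor within its binding domain → licit binder.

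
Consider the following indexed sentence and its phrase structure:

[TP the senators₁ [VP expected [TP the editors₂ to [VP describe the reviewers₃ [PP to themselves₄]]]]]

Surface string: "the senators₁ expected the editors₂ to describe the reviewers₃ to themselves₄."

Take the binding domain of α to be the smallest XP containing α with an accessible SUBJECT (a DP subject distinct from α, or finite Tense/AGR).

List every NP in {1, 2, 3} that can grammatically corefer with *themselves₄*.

{2, 3}

*themselves* is an anaphor, so Principle A applies: it must be bound in its binding domain.
Binding domain of *themselves₄*: the embedded TP, whose subject is the editors₂.
*the senators₁* c-commands the anaphor but is outside its binding domain → cannot satisfy Principle A.
*the editors₂* c-commands the anaphor within its binding domain → licit binder.
*the reviewers₃* c-commands the anaphor within its binding domain → licit binder.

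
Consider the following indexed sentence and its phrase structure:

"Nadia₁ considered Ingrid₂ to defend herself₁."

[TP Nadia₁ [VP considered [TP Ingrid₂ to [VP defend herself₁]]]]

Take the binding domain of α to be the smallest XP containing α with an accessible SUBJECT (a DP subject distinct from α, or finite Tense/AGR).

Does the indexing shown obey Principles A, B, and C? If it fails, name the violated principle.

Principle A

The two coindexed NPs are *Nadia₁* and *herself₁*.
*herself₁* is an anaphor. Principle A requires it to be bound within its binding domain — the embedded TP, whose subject is Ingrid₂.
Within that domain it is c-commanded by *Ingrid₂*, which does not share its index.
*Nadia₁* does c-command the anaphor, but from outside its binding domain.
The anaphor is unbound in its domain → Principle A violation.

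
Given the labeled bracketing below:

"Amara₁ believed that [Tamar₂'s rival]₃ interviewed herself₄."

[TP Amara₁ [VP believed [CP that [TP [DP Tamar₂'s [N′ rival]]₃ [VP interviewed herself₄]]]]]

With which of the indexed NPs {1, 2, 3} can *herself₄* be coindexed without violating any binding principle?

*herself* is an anaphor, so Principle A applies: it must be bound in its binding domain.
Binding domain of *herself₄*: the embedded TP, whose subject is [Tamar₂'s rival]₃.
*Amara₁* c-commands the anaphor but is outside its binding domain → cannot satisfy Principle A.
*Tamar₂* does not c-command the anaphor → cannot bind it.
*[Tamar₂'s rival]₃* c-commands the anaphor within its binding domain → licit binder.

{3}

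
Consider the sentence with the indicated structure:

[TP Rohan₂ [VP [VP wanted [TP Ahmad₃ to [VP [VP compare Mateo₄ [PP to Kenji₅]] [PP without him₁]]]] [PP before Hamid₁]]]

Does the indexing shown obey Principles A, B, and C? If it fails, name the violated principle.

grammatical

The two coindexed NPs are *Hamid₁* and *him₁*.
*him₁* is a pronoun; its binding domain is the embedded TP, whose subject is Ahmad₃. Within that domain it is c-commanded only by *Ahmad₃*, which carries a different index — the pronoun is free locally, so Principle B holds.
*Hamid₁* is an R-expression; *him₁* does not c-command it, and no other NP shares its index, so Principle C is satisfied.
All principles are respected.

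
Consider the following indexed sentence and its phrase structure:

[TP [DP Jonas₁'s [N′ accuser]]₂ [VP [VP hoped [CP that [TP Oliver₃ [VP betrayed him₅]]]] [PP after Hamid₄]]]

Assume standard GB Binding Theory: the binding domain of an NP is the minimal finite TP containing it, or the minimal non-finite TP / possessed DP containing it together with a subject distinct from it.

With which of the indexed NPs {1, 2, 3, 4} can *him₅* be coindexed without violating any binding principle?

{1, 2, 4}

*him* is a pronoun, so Principle B applies: it must be free in its binding domain.
Binding domain of *him₅*: the embedded TP, whose subject is Oliver₃.
*Jonas₁* and the pronoun do not c-command one another → neither Principle B nor Principle C is at stake; coindexation permitted.
*[Jonas₁'s accuser]₂* c-commands the pronoun but from outside its binding domain, and is not c-commanded by it → coindexation permitted.
*Oliver₃* c-commands the pronoun within its binding domain → coindexation would violate Principle B.
*Hamid₄* and the pronoun do not c-command one another → neither Principle B nor Principle C is at stake; coindexation permitted.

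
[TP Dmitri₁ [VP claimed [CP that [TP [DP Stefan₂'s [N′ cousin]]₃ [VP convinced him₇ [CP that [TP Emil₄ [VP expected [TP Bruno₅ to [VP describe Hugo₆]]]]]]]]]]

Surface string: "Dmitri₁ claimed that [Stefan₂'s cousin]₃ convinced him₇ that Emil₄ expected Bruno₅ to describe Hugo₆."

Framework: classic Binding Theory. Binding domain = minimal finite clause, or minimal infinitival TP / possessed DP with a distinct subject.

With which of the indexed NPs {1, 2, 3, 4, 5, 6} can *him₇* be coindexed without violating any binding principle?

*him* is a pronoun, so Principle B applies: it must be free in its binding domain.
Binding domain of *him₇*: the embedded TP, whose subject is [Stefan₂'s cousin]₃.
*Dmitri₁* c-commands the pronoun but from outside its binding domain, and is not c-commanded by it → coindexation permitted.
*Stefan₂* and the pronoun do not c-command one another → neither Principle B nor Principle C is at stake; coindexation permitted.
*[Stefan₂'s cousin]₃* c-commands the pronoun within its binding domain → coindexation would violate Principle B.
*Emil₄*: the pronoun c-commands this R-expression → coindexation would violate Principle C on *Emil₄*.
*Bruno₅*: the pronoun c-commands this R-expression → coindexation would violate Principle C on *Bruno₅*.
*Hugo₆*: the pronoun c-commands this R-expression → coindexation would violate Principle C on *Hugo₆*.

{1, 2}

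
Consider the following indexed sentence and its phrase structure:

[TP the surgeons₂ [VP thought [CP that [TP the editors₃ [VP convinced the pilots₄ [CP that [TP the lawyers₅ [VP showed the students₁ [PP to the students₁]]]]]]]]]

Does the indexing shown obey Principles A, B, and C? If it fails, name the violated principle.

Principle C

The two coindexed NPs are *the students₁* (the higher occurrence) and *the students₁* (the lower occurrence).
*the students₁* (the lower occurrence) is an R-expression. Principle C requires it to be free everywhere.
*the students₁* (the higher occurrence) c-commands it and carries the same index.
The R-expression is bound → Principle C violation.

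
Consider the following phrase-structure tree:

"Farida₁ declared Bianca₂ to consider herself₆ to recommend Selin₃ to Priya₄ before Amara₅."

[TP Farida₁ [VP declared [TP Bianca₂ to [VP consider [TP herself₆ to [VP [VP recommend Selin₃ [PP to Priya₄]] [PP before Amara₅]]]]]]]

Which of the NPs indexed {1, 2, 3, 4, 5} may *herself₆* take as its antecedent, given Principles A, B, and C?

*herself* is an anaphor, so Principle A applies: it must be bound in its binding domain.
Binding domain of *herself₆*: the embedded TP, whose subject is Bianca₂.
*Farida₁* c-commands the anaphor but is outside its binding domain → cannot satisfy Principle A.
*Bianca₂* c-commands the anaphor within its binding domain → licit binder.
*Selin₃* does not c-command the anaphor → cannot bind it.
*Priya₄* does not c-command the anaphor → cannot bind it.
*Amara₅* does not c-command the anaphor → cannot bind it.

{2}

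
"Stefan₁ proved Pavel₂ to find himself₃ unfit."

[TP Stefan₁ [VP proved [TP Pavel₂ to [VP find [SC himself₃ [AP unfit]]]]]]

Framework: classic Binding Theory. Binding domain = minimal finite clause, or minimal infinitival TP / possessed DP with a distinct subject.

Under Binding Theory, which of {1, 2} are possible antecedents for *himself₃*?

*himself* is an anaphor, so Principle A applies: it must be bound in its binding domain.
Binding domain of *himself₃*: the embedded TP, whose subject is Pavel₂.
*Stefan₁* c-commands the anaphor but is outside its binding domain → cannot satisfy Principle A.
*Pavel₂* c-commands the anaphor within its binding domain → licit binder.

{2}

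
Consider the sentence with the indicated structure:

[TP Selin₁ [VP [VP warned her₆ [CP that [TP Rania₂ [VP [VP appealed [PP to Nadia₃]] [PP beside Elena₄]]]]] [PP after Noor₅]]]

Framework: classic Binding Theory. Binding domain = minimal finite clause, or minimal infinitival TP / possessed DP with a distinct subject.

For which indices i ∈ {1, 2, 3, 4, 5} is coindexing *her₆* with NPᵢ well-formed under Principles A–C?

*her* is a pronoun, so Principle B applies: it must be free in its binding domain.
Binding domain of *her₆*: the matrix TP, whose subject is Selin₁.
*Selin₁* c-commands the pronoun within its binding domain → coindexation would violate Principle B.
*Rania₂*: the pronoun c-commands this R-expression → coindexation would violate Principle C on *Rania₂*.
*Nadia₃*: the pronoun c-commands this R-expression → coindexation would violate Principle C on *Nadia₃*.
*Elena₄*: the pronoun c-commands this R-expression → coindexation would violate Principle C on *Elena₄*.
*Noor₅* and the pronoun do not c-command one another → neither Principle B nor Principle C is at stake; coindexation permitted.

{5}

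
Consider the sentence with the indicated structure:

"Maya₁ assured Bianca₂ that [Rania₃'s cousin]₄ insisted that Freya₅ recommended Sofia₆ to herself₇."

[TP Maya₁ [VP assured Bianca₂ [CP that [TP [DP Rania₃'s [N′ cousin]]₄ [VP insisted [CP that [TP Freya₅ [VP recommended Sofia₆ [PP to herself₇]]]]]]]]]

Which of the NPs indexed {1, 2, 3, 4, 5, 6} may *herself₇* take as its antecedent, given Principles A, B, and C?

*herself* is an anaphor, so Principle A applies: it must be bound in its binding domain.
Binding domain of *herself₇*: the embedded TP, whose subject is Freya₅.
*Maya₁* c-commands the anaphor but is outside its binding domain → cannot satisfy Principle A.
*Bianca₂* c-commands the anaphor but is outside its binding domain → cannot satisfy Principle A.
*Rania₃* does not c-command the anaphor → cannot bind it.
*[Rania₃'s cousin]₄* c-commands the anaphor but is outside its binding domain → cannot satisfy Principle A.
*Freya₅* c-commands the anaphor within its binding domain → licit binder.
*Sofia₆* c-commands the anaphor within its binding domain → licit binder.

{5, 6}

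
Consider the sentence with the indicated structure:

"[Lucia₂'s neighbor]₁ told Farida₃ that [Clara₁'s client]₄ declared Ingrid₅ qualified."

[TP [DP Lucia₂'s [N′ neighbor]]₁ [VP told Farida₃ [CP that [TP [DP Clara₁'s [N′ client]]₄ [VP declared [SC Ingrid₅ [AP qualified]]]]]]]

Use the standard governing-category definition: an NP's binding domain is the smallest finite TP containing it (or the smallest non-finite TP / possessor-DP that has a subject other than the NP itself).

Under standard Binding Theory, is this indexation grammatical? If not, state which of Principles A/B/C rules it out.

Principle C

The two coindexed NPs are *[Lucia₂'s neighbor]₁* and *Clara₁*.
*Clara₁* is an R-expression. Principle C requires it to be free everywhere.
*[Lucia₂'s neighbor]₁* c-commands it and carries the same index.
The R-expression is bound → Principle C violation.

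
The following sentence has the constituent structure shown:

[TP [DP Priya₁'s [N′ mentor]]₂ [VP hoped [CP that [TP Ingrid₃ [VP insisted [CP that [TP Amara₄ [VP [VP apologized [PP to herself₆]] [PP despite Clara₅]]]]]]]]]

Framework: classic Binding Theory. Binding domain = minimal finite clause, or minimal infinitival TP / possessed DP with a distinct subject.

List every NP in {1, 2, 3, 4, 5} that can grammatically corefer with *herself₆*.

*herself* is an anaphor, so Principle A applies: it must be bound in its binding domain.
Binding domain of *herself₆*: the embedded TP, whose subject is Amara₄.
*Priya₁* does not c-command the anaphor → cannot bind it.
*[Priya₁'s mentor]₂* c-commands the anaphor but is outside its binding domain → cannot satisfy Principle A.
*Ingrid₃* c-commands the anaphor but is outside its binding domain → cannot satisfy Principle A.
*Amara₄* c-commands the anaphor within its binding domain → licit binder.
*Clara₅* does not c-command the anaphor → cannot bind it.

{4}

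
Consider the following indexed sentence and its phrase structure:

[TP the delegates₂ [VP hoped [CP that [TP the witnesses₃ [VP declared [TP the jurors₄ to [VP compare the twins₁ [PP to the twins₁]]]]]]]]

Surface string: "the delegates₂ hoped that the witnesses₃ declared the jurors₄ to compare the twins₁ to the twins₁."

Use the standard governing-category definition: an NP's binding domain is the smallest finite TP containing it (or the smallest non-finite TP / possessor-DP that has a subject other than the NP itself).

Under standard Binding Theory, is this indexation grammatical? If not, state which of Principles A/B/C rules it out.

The two coindexed NPs are *the twins₁* (the higher occurrence) and *the twins₁* (the lower occurrence).
*the twins₁* (the lower occurrence) is an R-expression. Principle C requires it to be free everywhere.
*the twins₁* (the higher occurrence) c-commands it and carries the same index.
The R-expression is bound → Principle C violation.

Principle C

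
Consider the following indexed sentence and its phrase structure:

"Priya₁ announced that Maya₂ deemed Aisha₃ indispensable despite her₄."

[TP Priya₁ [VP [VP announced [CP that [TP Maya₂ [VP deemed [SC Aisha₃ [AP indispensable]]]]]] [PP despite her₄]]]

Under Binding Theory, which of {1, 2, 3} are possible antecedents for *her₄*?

{2, 3}

*her* is a pronoun, so Principle B applies: it must be free in its binding domain.
Binding domain of *her₄*: the matrix TP, whose subject is Priya₁.
*Priya₁* c-commands the pronoun within its binding domain → coindexation would violate Principle B.
*Maya₂* and the pronoun do not c-command one another → neither Principle B nor Principle C is at stake; coindexation permitted.
*Aisha₃* and the pronoun do not c-command one another → neither Principle B nor Principle C is at stake; coindexation permitted.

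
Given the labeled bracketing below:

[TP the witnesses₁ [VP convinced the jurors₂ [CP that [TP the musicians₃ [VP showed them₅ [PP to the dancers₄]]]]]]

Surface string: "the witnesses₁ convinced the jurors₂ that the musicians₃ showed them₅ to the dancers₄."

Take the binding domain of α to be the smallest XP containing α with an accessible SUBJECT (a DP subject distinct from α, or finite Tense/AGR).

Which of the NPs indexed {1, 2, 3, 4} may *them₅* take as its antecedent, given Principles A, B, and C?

*them* is a pronoun, so Principle B applies: it must be free in its binding domain.
Binding domain of *them₅*: the embedded TP, whose subject is the musicians₃.
*the witnesses₁* c-commands the pronoun but from outside its binding domain, and is not c-commanded by it → coindexation permitted.
*the jurors₂* c-commands the pronoun but from outside its binding domain, and is not c-commanded by it → coindexation permitted.
*the musicians₃* c-commands the pronoun within its binding domain → coindexation would violate Principle B.
*the dancers₄*: the pronoun c-commands this R-expression → coindexation would violate Principle C on *the dancers₄*.

{1, 2}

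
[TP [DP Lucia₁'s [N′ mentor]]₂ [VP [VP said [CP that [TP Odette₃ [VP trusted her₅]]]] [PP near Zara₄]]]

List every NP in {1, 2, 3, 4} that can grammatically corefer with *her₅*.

*her* is a pronoun, so Principle B applies: it must be free in its binding domain.
Binding domain of *her₅*: the embedded TP, whose subject is Odette₃.
*Lucia₁* and the pronoun do not c-command one another → neither Principle B nor Principle C is at stake; coindexation permitted.
*[Lucia₁'s mentor]₂* c-commands the pronoun but from outside its binding domain, and is not c-commanded by it → coindexation permitted.
*Odette₃* c-commands the pronoun within its binding domain → coindexation would violate Principle B.
*Zara₄* and the pronoun do not c-command one another → neither Principle B nor Principle C is at stake; coindexation permitted.

{1, 2, 4}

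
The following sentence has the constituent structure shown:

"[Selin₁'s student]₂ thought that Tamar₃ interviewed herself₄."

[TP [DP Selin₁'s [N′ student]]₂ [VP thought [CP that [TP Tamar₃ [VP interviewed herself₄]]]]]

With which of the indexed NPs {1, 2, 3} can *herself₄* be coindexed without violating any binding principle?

{3}

*herself* is an anaphor, so Principle A applies: it must be bound in its binding domain.
Binding domain of *herself₄*: the embedded TP, whose subject is Tamar₃.
*Selin₁* does not c-command the anaphor → cannot bind it.
*[Selin₁'s student]₂* c-commands the anaphor but is outside its binding domain → cannot satisfy Principle A.
*Tamar₃* c-commands the anaphor within its binding domain → licit binder.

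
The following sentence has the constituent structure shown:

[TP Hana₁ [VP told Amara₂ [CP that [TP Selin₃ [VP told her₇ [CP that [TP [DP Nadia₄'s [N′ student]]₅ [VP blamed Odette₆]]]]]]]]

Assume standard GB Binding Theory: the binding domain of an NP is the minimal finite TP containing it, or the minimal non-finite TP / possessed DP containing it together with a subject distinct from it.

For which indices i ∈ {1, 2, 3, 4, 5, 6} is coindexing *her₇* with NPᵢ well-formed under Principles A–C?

*her* is a pronoun, so Principle B applies: it must be free in its binding domain.
Binding domain of *her₇*: the embedded TP, whose subject is Selin₃.
*Hana₁* c-commands the pronoun but from outside its binding domain, and is not c-commanded by it → coindexation permitted.
*Amara₂* c-commands the pronoun but from outside its binding domain, and is not c-commanded by it → coindexation permitted.
*Selin₃* c-commands the pronoun within its binding domain → coindexation would violate Principle B.
*Nadia₄*: the pronoun c-commands this R-expression → coindexation would violate Principle C on *Nadia₄*.
*[Nadia₄'s student]₅*: the pronoun c-commands this R-expression → coindexation would violate Principle C on *[Nadia₄'s student]₅*.
*Odette₆*: the pronoun c-commands this R-expression → coindexation would violate Principle C on *Odette₆*.

{1, 2}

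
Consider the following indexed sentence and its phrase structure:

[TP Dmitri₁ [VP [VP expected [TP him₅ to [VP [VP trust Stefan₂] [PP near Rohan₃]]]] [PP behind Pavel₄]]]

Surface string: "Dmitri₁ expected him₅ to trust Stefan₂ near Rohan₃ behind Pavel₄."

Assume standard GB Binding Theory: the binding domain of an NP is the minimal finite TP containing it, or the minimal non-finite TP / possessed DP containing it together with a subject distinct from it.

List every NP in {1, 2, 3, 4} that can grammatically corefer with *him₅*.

{4}

*him* is a pronoun, so Principle B applies: it must be free in its binding domain.
Binding domain of *him₅*: the matrix TP, whose subject is Dmitri₁.
*Dmitri₁* c-commands the pronoun within its binding domain → coindexation would violate Principle B.
*Stefan₂*: the pronoun c-commands this R-expression → coindexation would violate Principle C on *Stefan₂*.
*Rohan₃*: the pronoun c-commands this R-expression → coindexation would violate Principle C on *Rohan₃*.
*Pavel₄* and the pronoun do not c-command one another → neither Principle B nor Principle C is at stake; coindexation permitted.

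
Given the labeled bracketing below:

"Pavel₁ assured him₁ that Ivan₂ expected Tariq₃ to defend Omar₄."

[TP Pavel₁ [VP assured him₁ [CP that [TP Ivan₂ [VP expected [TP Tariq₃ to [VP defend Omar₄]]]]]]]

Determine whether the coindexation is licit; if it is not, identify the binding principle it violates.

The two coindexed NPs are *Pavel₁* and *him₁*.
*him₁* is a pronoun. Its binding domain is the matrix TP, whose subject is Pavel₁.
*Pavel₁* c-commands it within that domain and carries the same index.
The pronoun is locally bound → Principle B violation.

Principle B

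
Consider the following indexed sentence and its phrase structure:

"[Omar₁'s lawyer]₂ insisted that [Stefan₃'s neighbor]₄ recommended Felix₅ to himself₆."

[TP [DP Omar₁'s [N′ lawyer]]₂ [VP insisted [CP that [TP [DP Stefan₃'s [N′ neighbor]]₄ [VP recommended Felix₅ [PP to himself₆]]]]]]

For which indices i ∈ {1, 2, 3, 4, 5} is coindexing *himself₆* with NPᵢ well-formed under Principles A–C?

*himself* is an anaphor, so Principle A applies: it must be bound in its binding domain.
Binding domain of *himself₆*: the embedded TP, whose subject is [Stefan₃'s neighbor]₄.
*Omar₁* does not c-command the anaphor → cannot bind it.
*[Omar₁'s lawyer]₂* c-commands the anaphor but is outside its binding domain → cannot satisfy Principle A.
*Stefan₃* does not c-command the anaphor → cannot bind it.
*[Stefan₃'s neighbor]₄* c-commands the anaphor within its binding domain → licit binder.
*Felix₅* c-commands the anaphor within its binding domain → licit binder.

{4, 5}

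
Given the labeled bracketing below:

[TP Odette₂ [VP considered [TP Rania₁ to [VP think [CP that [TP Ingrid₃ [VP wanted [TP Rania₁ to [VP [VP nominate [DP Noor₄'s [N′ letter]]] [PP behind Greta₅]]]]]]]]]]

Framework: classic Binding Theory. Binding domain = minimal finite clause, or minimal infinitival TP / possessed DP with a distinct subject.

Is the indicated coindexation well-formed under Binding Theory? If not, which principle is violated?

Principle C

The two coindexed NPs are *Rania₁* (the lower occurrence) and *Rania₁* (the higher occurrence).
*Rania₁* (the lower occurrence) is an R-expression. Principle C requires it to be free everywhere.
*Rania₁* (the higher occurrence) c-commands it and carries the same index.
The R-expression is bound → Principle C violation.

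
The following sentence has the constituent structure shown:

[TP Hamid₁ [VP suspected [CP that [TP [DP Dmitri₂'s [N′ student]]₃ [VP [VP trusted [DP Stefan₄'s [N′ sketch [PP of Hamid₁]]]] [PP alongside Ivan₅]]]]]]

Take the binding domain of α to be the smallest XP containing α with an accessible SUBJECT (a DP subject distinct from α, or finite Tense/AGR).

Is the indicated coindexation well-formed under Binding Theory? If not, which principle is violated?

Principle C

The two coindexed NPs are *Hamid₁* (the higher occurrence) and *Hamid₁* (the lower occurrence).
*Hamid₁* (the lower occurrence) is an R-expression. Principle C requires it to be free everywhere.
*Hamid₁* (the higher occurrence) c-commands it and carries the same index.
The R-expression is bound → Principle C violation.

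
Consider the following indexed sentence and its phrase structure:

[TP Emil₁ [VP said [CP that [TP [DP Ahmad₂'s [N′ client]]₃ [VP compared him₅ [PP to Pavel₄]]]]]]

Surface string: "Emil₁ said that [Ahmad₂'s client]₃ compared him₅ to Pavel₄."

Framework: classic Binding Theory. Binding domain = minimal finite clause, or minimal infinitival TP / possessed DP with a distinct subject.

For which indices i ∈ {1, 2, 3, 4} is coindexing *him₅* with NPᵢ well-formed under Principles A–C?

*him* is a pronoun, so Principle B applies: it must be free in its binding domain.
Binding domain of *him₅*: the embedded TP, whose subject is [Ahmad₂'s client]₃.
*Emil₁* c-commands the pronoun but from outside its binding domain, and is not c-commanded by it → coindexation permitted.
*Ahmad₂* and the pronoun do not c-command one another → neither Principle B nor Principle C is at stake; coindexation permitted.
*[Ahmad₂'s client]₃* c-commands the pronoun within its binding domain → coindexation would violate Principle B.
*Pavel₄*: the pronoun c-commands this R-expression → coindexation would violate Principle C on *Pavel₄*.

{1, 2}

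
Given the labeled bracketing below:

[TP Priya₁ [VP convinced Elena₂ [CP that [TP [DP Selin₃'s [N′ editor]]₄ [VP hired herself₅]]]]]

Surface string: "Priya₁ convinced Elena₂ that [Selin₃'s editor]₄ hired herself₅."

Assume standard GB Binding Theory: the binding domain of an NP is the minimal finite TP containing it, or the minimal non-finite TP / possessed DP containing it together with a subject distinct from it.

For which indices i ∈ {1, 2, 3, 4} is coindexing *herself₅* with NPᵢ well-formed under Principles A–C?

*herself* is an anaphor, so Principle A applies: it must be bound in its binding domain.
Binding domain of *herself₅*: the embedded TP, whose subject is [Selin₃'s editor]₄.
*Priya₁* c-commands the anaphor but is outside its binding domain → cannot satisfy Principle A.
*Elena₂* c-commands the anaphor but is outside its binding domain → cannot satisfy Principle A.
*Selin₃* does not c-command the anaphor → cannot bind it.
*[Selin₃'s editor]₄* c-commands the anaphor within its binding domain → licit binder.

{4}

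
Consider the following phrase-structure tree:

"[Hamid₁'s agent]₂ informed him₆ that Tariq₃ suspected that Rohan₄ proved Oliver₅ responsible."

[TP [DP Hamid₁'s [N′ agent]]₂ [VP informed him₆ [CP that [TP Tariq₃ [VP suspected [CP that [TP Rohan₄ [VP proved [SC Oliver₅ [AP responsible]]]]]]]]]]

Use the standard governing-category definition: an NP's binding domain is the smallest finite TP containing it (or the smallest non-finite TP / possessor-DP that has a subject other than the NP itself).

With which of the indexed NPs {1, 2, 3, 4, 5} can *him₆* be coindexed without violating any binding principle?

{1}

*him* is a pronoun, so Principle B applies: it must be free in its binding domain.
Binding domain of *him₆*: the matrix TP, whose subject is [Hamid₁'s agent]₂.
*Hamid₁* and the pronoun do not c-command one another → neither Principle B nor Principle C is at stake; coindexation permitted.
*[Hamid₁'s agent]₂* c-commands the pronoun within its binding domain → coindexation would violate Principle B.
*Tariq₃*: the pronoun c-commands this R-expression → coindexation would violate Principle C on *Tariq₃*.
*Rohan₄*: the pronoun c-commands this R-expression → coindexation would violate Principle C on *Rohan₄*.
*Oliver₅*: the pronoun c-commands this R-expression → coindexation would violate Principle C on *Oliver₅*.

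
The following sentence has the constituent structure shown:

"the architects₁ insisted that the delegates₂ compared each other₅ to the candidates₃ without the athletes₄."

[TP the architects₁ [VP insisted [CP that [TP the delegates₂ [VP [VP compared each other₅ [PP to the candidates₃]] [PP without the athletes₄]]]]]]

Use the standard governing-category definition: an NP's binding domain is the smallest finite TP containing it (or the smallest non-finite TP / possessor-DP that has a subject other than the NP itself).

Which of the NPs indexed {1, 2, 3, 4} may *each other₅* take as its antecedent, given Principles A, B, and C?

{2}

*each other* is an anaphor, so Principle A applies: it must be bound in its binding domain.
Binding domain of *each other₅*: the embedded TP, whose subject is the delegates₂.
*the architects₁* c-commands the anaphor but is outside its binding domain → cannot satisfy Principle A.
*the delegates₂* c-commands the anaphor within its binding domain → licit binder.
*the candidates₃* does not c-command the anaphor → cannot bind it.
*the athletes₄* does not c-command the anaphor → cannot bind it.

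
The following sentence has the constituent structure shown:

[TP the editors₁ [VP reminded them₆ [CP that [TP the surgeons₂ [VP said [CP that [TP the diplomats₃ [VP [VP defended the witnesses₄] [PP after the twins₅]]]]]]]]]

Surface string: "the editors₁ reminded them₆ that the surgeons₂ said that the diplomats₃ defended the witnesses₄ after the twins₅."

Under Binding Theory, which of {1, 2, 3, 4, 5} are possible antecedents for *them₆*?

*them* is a pronoun, so Principle B applies: it must be free in its binding domain.
Binding domain of *them₆*: the matrix TP, whose subject is the editors₁.
*the editors₁* c-commands the pronoun within its binding domain → coindexation would violate Principle B.
*the surgeons₂*: the pronoun c-commands this R-expression → coindexation would violate Principle C on *the surgeons₂*.
*the diplomats₃*: the pronoun c-commands this R-expression → coindexation would violate Principle C on *the diplomats₃*.
*the witnesses₄*: the pronoun c-commands this R-expression → coindexation would violate Principle C on *the witnesses₄*.
*the twins₅*: the pronoun c-commands this R-expression → coindexation would violate Principle C on *the twins₅*.

none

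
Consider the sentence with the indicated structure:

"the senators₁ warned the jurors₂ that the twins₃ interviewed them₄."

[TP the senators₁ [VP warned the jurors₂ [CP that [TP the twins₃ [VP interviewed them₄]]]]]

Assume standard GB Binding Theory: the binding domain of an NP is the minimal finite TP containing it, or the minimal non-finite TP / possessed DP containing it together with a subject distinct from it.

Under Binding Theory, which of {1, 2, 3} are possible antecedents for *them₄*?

*them* is a pronoun, so Principle B applies: it must be free in its binding domain.
Binding domain of *them₄*: the embedded TP, whose subject is the twins₃.
*the senators₁* c-commands the pronoun but from outside its binding domain, and is not c-commanded by it → coindexation permitted.
*the jurors₂* c-commands the pronoun but from outside its binding domain, and is not c-commanded by it → coindexation permitted.
*the twins₃* c-commands the pronoun within its binding domain → coindexation would violate Principle B.

{1, 2}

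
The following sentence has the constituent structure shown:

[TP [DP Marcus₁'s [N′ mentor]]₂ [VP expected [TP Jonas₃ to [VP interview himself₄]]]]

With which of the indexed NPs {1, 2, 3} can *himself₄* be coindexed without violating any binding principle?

{3}

*himself* is an anaphor, so Principle A applies: it must be bound in its binding domain.
Binding domain of *himself₄*: the embedded TP, whose subject is Jonas₃.
*Marcus₁* does not c-command the anaphor → cannot bind it.
*[Marcus₁'s mentor]₂* c-commands the anaphor but is outside its binding domain → cannot satisfy Principle A.
*Jonas₃* c-commands the anaphor within its binding domain → licit binder.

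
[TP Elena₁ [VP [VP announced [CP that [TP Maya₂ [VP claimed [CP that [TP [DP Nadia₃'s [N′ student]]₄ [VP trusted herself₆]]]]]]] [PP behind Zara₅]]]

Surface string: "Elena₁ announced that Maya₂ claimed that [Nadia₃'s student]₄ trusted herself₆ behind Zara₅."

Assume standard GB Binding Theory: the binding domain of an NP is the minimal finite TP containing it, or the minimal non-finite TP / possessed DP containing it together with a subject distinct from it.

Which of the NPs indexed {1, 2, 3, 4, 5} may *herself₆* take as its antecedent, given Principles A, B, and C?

{4}

*herself* is an anaphor, so Principle A applies: it must be bound in its binding domain.
Binding domain of *herself₆*: the embedded TP, whose subject is [Nadia₃'s student]₄.
*Elena₁* c-commands the anaphor but is outside its binding domain → cannot satisfy Principle A.
*Maya₂* c-commands the anaphor but is outside its binding domain → cannot satisfy Principle A.
*Nadia₃* does not c-command the anaphor → cannot bind it.
*[Nadia₃'s student]₄* c-commands the anaphor within its binding domain → licit binder.
*Zara₅* does not c-command the anaphor → cannot bind it.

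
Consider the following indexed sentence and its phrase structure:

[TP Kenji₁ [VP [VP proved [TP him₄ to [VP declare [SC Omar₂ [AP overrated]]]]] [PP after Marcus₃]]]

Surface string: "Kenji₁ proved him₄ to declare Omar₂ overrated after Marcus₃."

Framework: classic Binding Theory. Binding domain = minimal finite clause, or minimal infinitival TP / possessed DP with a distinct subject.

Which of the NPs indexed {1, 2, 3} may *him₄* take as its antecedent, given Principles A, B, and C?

{3}

*him* is a pronoun, so Principle B applies: it must be free in its binding domain.
Binding domain of *him₄*: the matrix TP, whose subject is Kenji₁.
*Kenji₁* c-commands the pronoun within its binding domain → coindexation would violate Principle B.
*Omar₂*: the pronoun c-commands this R-expression → coindexation would violate Principle C on *Omar₂*.
*Marcus₃* and the pronoun do not c-command one another → neither Principle B nor Principle C is at stake; coindexation permitted.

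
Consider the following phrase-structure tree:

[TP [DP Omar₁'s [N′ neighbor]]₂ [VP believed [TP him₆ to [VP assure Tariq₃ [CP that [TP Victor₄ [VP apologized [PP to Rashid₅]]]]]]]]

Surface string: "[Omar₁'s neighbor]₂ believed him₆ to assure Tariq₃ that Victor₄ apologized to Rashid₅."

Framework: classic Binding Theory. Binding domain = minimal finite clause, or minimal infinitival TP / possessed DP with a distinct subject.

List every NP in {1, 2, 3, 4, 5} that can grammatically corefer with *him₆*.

*him* is a pronoun, so Principle B applies: it must be free in its binding domain.
Binding domain of *him₆*: the matrix TP, whose subject is [Omar₁'s neighbor]₂.
*Omar₁* and the pronoun do not c-command one another → neither Principle B nor Principle C is at stake; coindexation permitted.
*[Omar₁'s neighbor]₂* c-commands the pronoun within its binding domain → coindexation would violate Principle B.
*Tariq₃*: the pronoun c-commands this R-expression → coindexation would violate Principle C on *Tariq₃*.
*Victor₄*: the pronoun c-commands this R-expression → coindexation would violate Principle C on *Victor₄*.
*Rashid₅*: the pronoun c-commands this R-expression → coindexation would violate Principle C on *Rashid₅*.

{1}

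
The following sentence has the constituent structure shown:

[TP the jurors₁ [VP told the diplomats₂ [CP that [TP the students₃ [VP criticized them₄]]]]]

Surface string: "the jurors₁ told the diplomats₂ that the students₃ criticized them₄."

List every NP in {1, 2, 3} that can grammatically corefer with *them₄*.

*them* is a pronoun, so Principle B applies: it must be free in its binding domain.
Binding domain of *them₄*: the embedded TP, whose subject is the students₃.
*the jurors₁* c-commands the pronoun but from outside its binding domain, and is not c-commanded by it → coindexation permitted.
*the diplomats₂* c-commands the pronoun but from outside its binding domain, and is not c-commanded by it → coindexation permitted.
*the students₃* c-commands the pronoun within its binding domain → coindexation would violate Principle B.

{1, 2}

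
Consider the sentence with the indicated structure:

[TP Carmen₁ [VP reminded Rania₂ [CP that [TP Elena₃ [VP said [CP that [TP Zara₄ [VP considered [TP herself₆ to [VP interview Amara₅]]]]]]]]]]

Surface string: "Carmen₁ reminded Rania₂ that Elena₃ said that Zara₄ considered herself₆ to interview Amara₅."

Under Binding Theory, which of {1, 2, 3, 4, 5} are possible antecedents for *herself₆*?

*herself* is an anaphor, so Principle A applies: it must be bound in its binding domain.
Binding domain of *herself₆*: the embedded TP, whose subject is Zara₄.
*Carmen₁* c-commands the anaphor but is outside its binding domain → cannot satisfy Principle A.
*Rania₂* c-commands the anaphor but is outside its binding domain → cannot satisfy Principle A.
*Elena₃* c-commands the anaphor but is outside its binding domain → cannot satisfy Principle A.
*Zara₄* c-commands the anaphor within its binding domain → licit binder.
*Amara₅* does not c-command the anaphor → cannot bind it.

{4}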